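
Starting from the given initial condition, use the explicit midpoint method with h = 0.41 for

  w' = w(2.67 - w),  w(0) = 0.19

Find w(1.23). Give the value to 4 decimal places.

Midpoint: k1 = f(t_n, w_n); k2 = f(t_n + h/2, w_n + (h/2)·k1); w_{n+1} = w_n + h·k2.
t=0.000000, w=0.190000:
  k1 = f(0.000000, 0.190000) = 0.471200
  k2 = f(0.205000, 0.286596) = 0.683074
  w ← 0.190000 + 0.41·0.683074 = 0.470060
t=0.410000, w=0.470060:
  k1 = f(0.410000, 0.470060) = 1.034104
  k2 = f(0.615000, 0.682052) = 1.355884
  w ← 0.470060 + 0.41·1.355884 = 1.025973
t=0.820000, w=1.025973:
  k1 = f(0.820000, 1.025973) = 1.686727
  k2 = f(1.025000, 1.371752) = 1.780874
  w ← 1.025973 + 0.41·1.780874 = 1.756131
w(1.23) ≈ 1.7561

1.7561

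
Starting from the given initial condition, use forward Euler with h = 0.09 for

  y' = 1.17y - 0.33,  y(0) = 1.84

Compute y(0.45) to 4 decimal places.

Euler: y_{n+1} = y_n + h·f(s_n, y_n).
s=0.000000, y=1.840000: f=1.822800 → y ← 1.840000 + 0.09·1.822800 = 2.004052
s=0.090000, y=2.004052: f=2.014741 → y ← 2.004052 + 0.09·2.014741 = 2.185379
s=0.180000, y=2.185379: f=2.226893 → y ← 2.185379 + 0.09·2.226893 = 2.385799
s=0.270000, y=2.385799: f=2.461385 → y ← 2.385799 + 0.09·2.461385 = 2.607324
s=0.360000, y=2.607324: f=2.720569 → y ← 2.607324 + 0.09·2.720569 = 2.852175
y(0.45) ≈ 2.8522

2.8522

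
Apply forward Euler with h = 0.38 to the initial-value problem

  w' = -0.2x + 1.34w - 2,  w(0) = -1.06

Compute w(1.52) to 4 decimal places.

Euler: w_{n+1} = w_n + h·f(x_n, w_n).
x=0.000000, w=-1.060000: f=-3.420400 → w ← -1.060000 + 0.38·(-3.420400) = -2.359752
x=0.380000, w=-2.359752: f=-5.238068 → w ← -2.359752 + 0.38·(-5.238068) = -4.350218
x=0.760000, w=-4.350218: f=-7.981292 → w ← -4.350218 + 0.38·(-7.981292) = -7.383109
x=1.140000, w=-7.383109: f=-12.121365 → w ← -7.383109 + 0.38·(-12.121365) = -11.989227
w(1.52) ≈ -11.9892

-11.9892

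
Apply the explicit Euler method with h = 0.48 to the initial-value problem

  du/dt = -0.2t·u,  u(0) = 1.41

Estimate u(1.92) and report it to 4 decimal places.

1.0523

Euler: u_{n+1} = u_n + h·f(t_n, u_n).
t=0.000000, u=1.410000: f=0.000000 → u ← 1.410000 + 0.48·0.000000 = 1.410000
t=0.480000, u=1.410000: f=-0.135360 → u ← 1.410000 + 0.48·(-0.135360) = 1.345027
t=0.960000, u=1.345027: f=-0.258245 → u ← 1.345027 + 0.48·(-0.258245) = 1.221069
t=1.440000, u=1.221069: f=-0.351668 → u ← 1.221069 + 0.48·(-0.351668) = 1.052269
u(1.92) ≈ 1.0523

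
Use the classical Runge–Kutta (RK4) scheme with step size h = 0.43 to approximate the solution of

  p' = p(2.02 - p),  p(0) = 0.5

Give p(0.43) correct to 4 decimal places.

0.8875

RK4: k1 = f(x_n, p_n); k2 = f(x_n + h/2, p_n + (h/2)·k1); k3 = f(x_n + h/2, p_n + (h/2)·k2); k4 = f(x_n + h, p_n + h·k3); p_{n+1} = p_n + (h/6)·(k1 + 2k2 + 2k3 + k4).
x=0.000000, p=0.500000:
  k1 = f(0.000000, 0.500000) = 0.760000
  k2 = f(0.215000, 0.663400) = 0.899968
  k3 = f(0.215000, 0.693493) = 0.919923
  k4 = f(0.430000, 0.895567) = 1.007005
  p ← 0.500000 + (0.43/6)·(k1 + 2k2 + 2k3 + k4) = 0.887487
p(0.43) ≈ 0.8875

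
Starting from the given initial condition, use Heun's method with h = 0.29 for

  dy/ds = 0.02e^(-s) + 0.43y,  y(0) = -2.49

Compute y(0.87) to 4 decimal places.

Heun: k1 = f(s_n, y_n); k2 = f(s_n + h, y_n + h·k1); y_{n+1} = y_n + (h/2)·(k1 + k2).
s=0.000000, y=-2.490000:
  k1 = f(0.000000, -2.490000) = -1.050700
  k2 = f(0.290000, -2.794703) = -1.186757
  y ← -2.490000 + (0.29/2)·(-1.050700 + (-1.186757)) = -2.814431
s=0.290000, y=-2.814431:
  k1 = f(0.290000, -2.814431) = -1.195240
  k2 = f(0.580000, -3.161051) = -1.348054
  y ← -2.814431 + (0.29/2)·(-1.195240 + (-1.348054)) = -3.183209
s=0.580000, y=-3.183209:
  k1 = f(0.580000, -3.183209) = -1.357582
  k2 = f(0.870000, -3.576908) = -1.529691
  y ← -3.183209 + (0.29/2)·(-1.357582 + (-1.529691)) = -3.601864
y(0.87) ≈ -3.6019

-3.6019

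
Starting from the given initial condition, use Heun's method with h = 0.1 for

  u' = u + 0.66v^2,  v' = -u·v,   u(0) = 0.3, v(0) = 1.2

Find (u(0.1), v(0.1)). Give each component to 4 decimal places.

0.4285, 1.1573

Heun on (u,v): k1 = f(x_n, state_n); k2 = f(x_n + h, state_n + h·k1); state_{n+1} = state_n + (h/2)·(k1 + k2).
0.000000: (0.300000, 1.200000)
  k1 = (1.250400, -0.360000)
  predictor → (0.425040, 1.164000)
  k2 = (1.319271, -0.494747)
  → (0.428484, 1.157263)
(u(0.1), v(0.1)) ≈ (0.4285, 1.1573)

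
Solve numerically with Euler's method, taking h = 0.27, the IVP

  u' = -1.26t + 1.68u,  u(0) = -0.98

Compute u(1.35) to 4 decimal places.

Euler: u_{n+1} = u_n + h·f(t_n, u_n).
t=0.000000, u=-0.980000: f=-1.646400 → u ← -0.980000 + 0.27·(-1.646400) = -1.424528
t=0.270000, u=-1.424528: f=-2.733407 → u ← -1.424528 + 0.27·(-2.733407) = -2.162548
t=0.540000, u=-2.162548: f=-4.313480 → u ← -2.162548 + 0.27·(-4.313480) = -3.327188
t=0.810000, u=-3.327188: f=-6.610275 → u ← -3.327188 + 0.27·(-6.610275) = -5.111962
t=1.080000, u=-5.111962: f=-9.948896 → u ← -5.111962 + 0.27·(-9.948896) = -7.798164
u(1.35) ≈ -7.7982

-7.7982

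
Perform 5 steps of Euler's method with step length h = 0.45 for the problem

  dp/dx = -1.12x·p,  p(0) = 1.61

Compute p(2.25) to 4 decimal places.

Euler: p_{n+1} = p_n + h·f(x_n, p_n).
x=0.000000, p=1.610000: f=0.000000 → p ← 1.610000 + 0.45·0.000000 = 1.610000
x=0.450000, p=1.610000: f=-0.811440 → p ← 1.610000 + 0.45·(-0.811440) = 1.244852
x=0.900000, p=1.244852: f=-1.254811 → p ← 1.244852 + 0.45·(-1.254811) = 0.680187
x=1.350000, p=0.680187: f=-1.028443 → p ← 0.680187 + 0.45·(-1.028443) = 0.217388
x=1.800000, p=0.217388: f=-0.438254 → p ← 0.217388 + 0.45·(-0.438254) = 0.020174
p(2.25) ≈ 0.0202

0.0202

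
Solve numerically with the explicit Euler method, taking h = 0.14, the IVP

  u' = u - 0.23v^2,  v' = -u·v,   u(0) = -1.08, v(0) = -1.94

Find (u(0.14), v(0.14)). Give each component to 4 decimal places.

-1.3524, -2.2333

Euler on (u,v): u_{n+1} = u_n + h·u', v_{n+1} = v_n + h·v'.
0.000000: (-1.080000, -1.940000); f=(-1.945628, -2.095200) → (-1.352388, -2.233328)
(u(0.14), v(0.14)) ≈ (-1.3524, -2.2333)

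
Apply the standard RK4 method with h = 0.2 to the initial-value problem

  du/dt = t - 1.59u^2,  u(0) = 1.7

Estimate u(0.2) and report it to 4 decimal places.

1.1191

RK4: k1 = f(t_n, u_n); k2 = f(t_n + h/2, u_n + (h/2)·k1); k3 = f(t_n + h/2, u_n + (h/2)·k2); k4 = f(t_n + h, u_n + h·k3); u_{n+1} = u_n + (h/6)·(k1 + 2k2 + 2k3 + k4).
t=0.000000, u=1.700000:
  k1 = f(0.000000, 1.700000) = -4.595100
  k2 = f(0.100000, 1.240490) = -2.346717
  k3 = f(0.100000, 1.465328) = -3.314028
  k4 = f(0.200000, 1.037194) = -1.510478
  u ← 1.700000 + (0.2/6)·(k1 + 2k2 + 2k3 + k4) = 1.119098
u(0.2) ≈ 1.1191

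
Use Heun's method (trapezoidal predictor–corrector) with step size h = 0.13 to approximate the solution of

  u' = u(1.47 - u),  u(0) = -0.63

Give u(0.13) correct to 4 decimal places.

-0.8344

Heun: k1 = f(x_n, u_n); k2 = f(x_n + h, u_n + h·k1); u_{n+1} = u_n + (h/2)·(k1 + k2).
x=0.000000, u=-0.630000:
  k1 = f(0.000000, -0.630000) = -1.323000
  k2 = f(0.130000, -0.801990) = -1.822113
  u ← -0.630000 + (0.13/2)·(-1.323000 + (-1.822113)) = -0.834432
u(0.13) ≈ -0.8344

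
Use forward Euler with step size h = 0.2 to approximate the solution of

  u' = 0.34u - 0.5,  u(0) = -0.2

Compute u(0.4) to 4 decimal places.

Euler: u_{n+1} = u_n + h·f(x_n, u_n).
x=0.000000, u=-0.200000: f=-0.568000 → u ← -0.200000 + 0.2·(-0.568000) = -0.313600
x=0.200000, u=-0.313600: f=-0.606624 → u ← -0.313600 + 0.2·(-0.606624) = -0.434925
u(0.4) ≈ -0.4349

-0.4349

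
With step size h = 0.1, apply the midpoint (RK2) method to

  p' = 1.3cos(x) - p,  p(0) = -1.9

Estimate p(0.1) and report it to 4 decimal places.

Midpoint: k1 = f(x_n, p_n); k2 = f(x_n + h/2, p_n + (h/2)·k1); p_{n+1} = p_n + h·k2.
x=0.000000, p=-1.900000:
  k1 = f(0.000000, -1.900000) = 3.200000
  k2 = f(0.050000, -1.740000) = 3.038375
  p ← -1.900000 + 0.1·3.038375 = -1.596162
p(0.1) ≈ -1.5962

-1.5962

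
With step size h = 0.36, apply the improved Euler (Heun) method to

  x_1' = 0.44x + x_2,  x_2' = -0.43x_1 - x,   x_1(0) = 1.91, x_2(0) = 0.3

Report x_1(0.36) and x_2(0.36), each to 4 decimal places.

Heun on (x_1,x_2): k1 = f(x_n, state_n); k2 = f(x_n + h, state_n + h·k1); state_{n+1} = state_n + (h/2)·(k1 + k2).
0.000000: (1.910000, 0.300000)
  k1 = (0.300000, -0.821300)
  predictor → (2.018000, 0.004332)
  k2 = (0.162732, -1.227740)
  → (1.993292, -0.068827)
(x_1(0.36), x_2(0.36)) ≈ (1.9933, -0.0688)

1.9933, -0.0688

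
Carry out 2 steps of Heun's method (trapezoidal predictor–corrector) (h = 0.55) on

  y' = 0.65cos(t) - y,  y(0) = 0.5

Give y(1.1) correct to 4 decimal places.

Heun: k1 = f(t_n, y_n); k2 = f(t_n + h, y_n + h·k1); y_{n+1} = y_n + (h/2)·(k1 + k2).
t=0.000000, y=0.500000:
  k1 = f(0.000000, 0.500000) = 0.150000
  k2 = f(0.550000, 0.582500) = -0.028359
  y ← 0.500000 + (0.55/2)·(0.150000 + (-0.028359)) = 0.533451
t=0.550000, y=0.533451:
  k1 = f(0.550000, 0.533451) = 0.020690
  k2 = f(1.100000, 0.544831) = -0.249993
  y ← 0.533451 + (0.55/2)·(0.020690 + (-0.249993)) = 0.470393
y(1.1) ≈ 0.4704

0.4704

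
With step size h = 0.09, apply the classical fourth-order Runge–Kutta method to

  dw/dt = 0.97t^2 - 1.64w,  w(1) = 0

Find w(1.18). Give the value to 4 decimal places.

RK4: k1 = f(t_n, w_n); k2 = f(t_n + h/2, w_n + (h/2)·k1); k3 = f(t_n + h/2, w_n + (h/2)·k2); k4 = f(t_n + h, w_n + h·k3); w_{n+1} = w_n + (h/6)·(k1 + 2k2 + 2k3 + k4).
t=1.000000, w=0.000000:
  k1 = f(1.000000, 0.000000) = 0.970000
  k2 = f(1.045000, 0.043650) = 0.987678
  k3 = f(1.045000, 0.044446) = 0.986374
  k4 = f(1.090000, 0.088774) = 1.006868
  w ← 0.000000 + (0.09/6)·(k1 + 2k2 + 2k3 + k4) = 0.088875
t=1.090000, w=0.088875:
  k1 = f(1.090000, 0.088875) = 1.006703
  k2 = f(1.135000, 0.134176) = 1.029529
  k3 = f(1.135000, 0.135203) = 1.027845
  k4 = f(1.180000, 0.181381) = 1.053164
  w ← 0.088875 + (0.09/6)·(k1 + 2k2 + 2k3 + k4) = 0.181494
w(1.18) ≈ 0.1815

0.1815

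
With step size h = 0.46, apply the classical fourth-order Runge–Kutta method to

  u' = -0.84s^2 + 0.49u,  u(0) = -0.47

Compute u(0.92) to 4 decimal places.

-0.9827

RK4: k1 = f(s_n, u_n); k2 = f(s_n + h/2, u_n + (h/2)·k1); k3 = f(s_n + h/2, u_n + (h/2)·k2); k4 = f(s_n + h, u_n + h·k3); u_{n+1} = u_n + (h/6)·(k1 + 2k2 + 2k3 + k4).
s=0.000000, u=-0.470000:
  k1 = f(0.000000, -0.470000) = -0.230300
  k2 = f(0.230000, -0.522969) = -0.300691
  k3 = f(0.230000, -0.539159) = -0.308624
  k4 = f(0.460000, -0.611967) = -0.477608
  u ← -0.470000 + (0.46/6)·(k1 + 2k2 + 2k3 + k4) = -0.617701
s=0.460000, u=-0.617701:
  k1 = f(0.460000, -0.617701) = -0.480418
  k2 = f(0.690000, -0.728197) = -0.756741
  k3 = f(0.690000, -0.791752) = -0.787882
  k4 = f(0.920000, -0.980127) = -1.191238
  u ← -0.617701 + (0.46/6)·(k1 + 2k2 + 2k3 + k4) = -0.982704
u(0.92) ≈ -0.9827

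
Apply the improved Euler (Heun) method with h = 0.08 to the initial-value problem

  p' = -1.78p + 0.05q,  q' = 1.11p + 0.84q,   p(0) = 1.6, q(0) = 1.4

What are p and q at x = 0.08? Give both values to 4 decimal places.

1.3941, 1.6342

Heun on (p,q): k1 = f(x_n, state_n); k2 = f(x_n + h, state_n + h·k1); state_{n+1} = state_n + (h/2)·(k1 + k2).
0.000000: (1.600000, 1.400000)
  k1 = (-2.778000, 2.952000)
  predictor → (1.377760, 1.636160)
  k2 = (-2.370605, 2.903688)
  → (1.394056, 1.634228)
(p(0.08), q(0.08)) ≈ (1.3941, 1.6342)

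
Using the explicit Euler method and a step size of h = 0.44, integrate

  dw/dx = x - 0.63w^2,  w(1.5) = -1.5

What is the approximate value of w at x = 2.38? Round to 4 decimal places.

-1.2040

Euler: w_{n+1} = w_n + h·f(x_n, w_n).
x=1.500000, w=-1.500000: f=0.082500 → w ← -1.500000 + 0.44·0.082500 = -1.463700
x=1.940000, w=-1.463700: f=0.590277 → w ← -1.463700 + 0.44·0.590277 = -1.203978
w(2.38) ≈ -1.2040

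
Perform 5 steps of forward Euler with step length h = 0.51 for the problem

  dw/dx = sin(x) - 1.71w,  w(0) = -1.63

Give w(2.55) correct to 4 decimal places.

0.5276

Euler: w_{n+1} = w_n + h·f(x_n, w_n).
x=0.000000, w=-1.630000: f=2.787300 → w ← -1.630000 + 0.51·2.787300 = -0.208477
x=0.510000, w=-0.208477: f=0.844673 → w ← -0.208477 + 0.51·0.844673 = 0.222306
x=1.020000, w=0.222306: f=0.471964 → w ← 0.222306 + 0.51·0.471964 = 0.463008
x=1.530000, w=0.463008: f=0.207424 → w ← 0.463008 + 0.51·0.207424 = 0.568794
x=2.040000, w=0.568794: f=-0.080710 → w ← 0.568794 + 0.51·(-0.080710) = 0.527632
w(2.55) ≈ 0.5276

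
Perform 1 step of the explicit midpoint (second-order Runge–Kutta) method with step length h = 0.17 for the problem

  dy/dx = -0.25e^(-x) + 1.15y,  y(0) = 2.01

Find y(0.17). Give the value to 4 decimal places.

2.3982

Midpoint: k1 = f(x_n, y_n); k2 = f(x_n + h/2, y_n + (h/2)·k1); y_{n+1} = y_n + h·k2.
x=0.000000, y=2.010000:
  k1 = f(0.000000, 2.010000) = 2.061500
  k2 = f(0.085000, 2.185227) = 2.283384
  y ← 2.010000 + 0.17·2.283384 = 2.398175
y(0.17) ≈ 2.3982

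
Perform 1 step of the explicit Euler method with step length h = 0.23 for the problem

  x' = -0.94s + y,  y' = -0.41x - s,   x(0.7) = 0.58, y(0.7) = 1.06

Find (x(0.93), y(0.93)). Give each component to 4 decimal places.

Euler on (x,y): x_{n+1} = x_n + h·x', y_{n+1} = y_n + h·y'.
0.700000: (0.580000, 1.060000); f=(0.402000, -0.937800) → (0.672460, 0.844306)
(x(0.93), y(0.93)) ≈ (0.6725, 0.8443)

0.6725, 0.8443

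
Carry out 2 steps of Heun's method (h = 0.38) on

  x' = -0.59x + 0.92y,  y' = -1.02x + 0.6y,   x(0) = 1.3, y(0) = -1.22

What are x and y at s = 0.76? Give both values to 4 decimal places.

-0.2982, -2.5198

Heun on (x,y): k1 = f(s_n, state_n); k2 = f(s_n + h, state_n + h·k1); state_{n+1} = state_n + (h/2)·(k1 + k2).
0.000000: (1.300000, -1.220000)
  k1 = (-1.889400, -2.058000)
  predictor → (0.582028, -2.002040)
  k2 = (-2.185273, -1.794893)
  → (0.525812, -1.952050)
0.380000: (0.525812, -1.952050)
  k1 = (-2.106115, -1.707558)
  predictor → (-0.274512, -2.600922)
  k2 = (-2.230886, -1.280551)
  → (-0.298218, -2.519790)
(x(0.76), y(0.76)) ≈ (-0.2982, -2.5198)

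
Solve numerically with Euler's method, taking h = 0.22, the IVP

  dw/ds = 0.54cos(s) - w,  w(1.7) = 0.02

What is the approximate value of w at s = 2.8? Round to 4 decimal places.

Euler: w_{n+1} = w_n + h·f(s_n, w_n).
s=1.700000, w=0.020000: f=-0.089576 → w ← 0.020000 + 0.22·(-0.089576) = 0.000293
s=1.920000, w=0.000293: f=-0.185054 → w ← 0.000293 + 0.22·(-0.185054) = -0.040419
s=2.140000, w=-0.040419: f=-0.250621 → w ← -0.040419 + 0.22·(-0.250621) = -0.095555
s=2.360000, w=-0.095555: f=-0.287733 → w ← -0.095555 + 0.22·(-0.287733) = -0.158856
s=2.580000, w=-0.158856: f=-0.298204 → w ← -0.158856 + 0.22·(-0.298204) = -0.224461
w(2.8) ≈ -0.2245

-0.2245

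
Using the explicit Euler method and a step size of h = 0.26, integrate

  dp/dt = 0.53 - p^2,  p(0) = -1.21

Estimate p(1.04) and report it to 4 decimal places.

-4.2890

Euler: p_{n+1} = p_n + h·f(t_n, p_n).
t=0.000000, p=-1.210000: f=-0.934100 → p ← -1.210000 + 0.26·(-0.934100) = -1.452866
t=0.260000, p=-1.452866: f=-1.580820 → p ← -1.452866 + 0.26·(-1.580820) = -1.863879
t=0.520000, p=-1.863879: f=-2.944045 → p ← -1.863879 + 0.26·(-2.944045) = -2.629331
t=0.780000, p=-2.629331: f=-6.383381 → p ← -2.629331 + 0.26·(-6.383381) = -4.289010
p(1.04) ≈ -4.2890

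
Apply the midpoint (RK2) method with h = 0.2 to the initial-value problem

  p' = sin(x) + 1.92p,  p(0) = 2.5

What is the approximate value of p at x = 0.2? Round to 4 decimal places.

3.6643

Midpoint: k1 = f(x_n, p_n); k2 = f(x_n + h/2, p_n + (h/2)·k1); p_{n+1} = p_n + h·k2.
x=0.000000, p=2.500000:
  k1 = f(0.000000, 2.500000) = 4.800000
  k2 = f(0.100000, 2.980000) = 5.821433
  p ← 2.500000 + 0.2·5.821433 = 3.664287
p(0.2) ≈ 3.6643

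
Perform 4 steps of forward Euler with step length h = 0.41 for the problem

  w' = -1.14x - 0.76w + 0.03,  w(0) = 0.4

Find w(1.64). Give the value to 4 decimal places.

Euler: w_{n+1} = w_n + h·f(x_n, w_n).
x=0.000000, w=0.400000: f=-0.274000 → w ← 0.400000 + 0.41·(-0.274000) = 0.287660
x=0.410000, w=0.287660: f=-0.656022 → w ← 0.287660 + 0.41·(-0.656022) = 0.018691
x=0.820000, w=0.018691: f=-0.919005 → w ← 0.018691 + 0.41·(-0.919005) = -0.358101
x=1.230000, w=-0.358101: f=-1.100043 → w ← -0.358101 + 0.41·(-1.100043) = -0.809119
w(1.64) ≈ -0.8091

-0.8091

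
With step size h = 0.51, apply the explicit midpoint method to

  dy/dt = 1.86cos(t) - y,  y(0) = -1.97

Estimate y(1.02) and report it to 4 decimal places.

0.1350

Midpoint: k1 = f(t_n, y_n); k2 = f(t_n + h/2, y_n + (h/2)·k1); y_{n+1} = y_n + h·k2.
t=0.000000, y=-1.970000:
  k1 = f(0.000000, -1.970000) = 3.830000
  k2 = f(0.255000, -0.993350) = 2.793204
  y ← -1.970000 + 0.51·2.793204 = -0.545466
t=0.510000, y=-0.545466:
  k1 = f(0.510000, -0.545466) = 2.168771
  k2 = f(0.765000, 0.007570) = 1.334201
  y ← -0.545466 + 0.51·1.334201 = 0.134976
y(1.02) ≈ 0.1350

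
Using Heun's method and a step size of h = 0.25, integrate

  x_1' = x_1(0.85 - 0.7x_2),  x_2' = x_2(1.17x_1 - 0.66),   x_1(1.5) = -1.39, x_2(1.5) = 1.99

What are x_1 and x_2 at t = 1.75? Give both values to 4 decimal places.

Heun on (x_1,x_2): k1 = f(t_n, state_n); k2 = f(t_n + h, state_n + h·k1); state_{n+1} = state_n + (h/2)·(k1 + k2).
1.500000: (-1.390000, 1.990000)
  k1 = (0.754770, -4.549737)
  predictor → (-1.201307, 0.852566)
  k2 = (-0.304176, -1.761000)
  → (-1.333676, 1.201158)
(x_1(1.75), x_2(1.75)) ≈ (-1.3337, 1.2012)

-1.3337, 1.2012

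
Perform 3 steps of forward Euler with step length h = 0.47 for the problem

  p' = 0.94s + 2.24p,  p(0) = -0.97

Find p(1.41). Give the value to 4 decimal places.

-7.5494

Euler: p_{n+1} = p_n + h·f(s_n, p_n).
s=0.000000, p=-0.970000: f=-2.172800 → p ← -0.970000 + 0.47·(-2.172800) = -1.991216
s=0.470000, p=-1.991216: f=-4.018524 → p ← -1.991216 + 0.47·(-4.018524) = -3.879922
s=0.940000, p=-3.879922: f=-7.807426 → p ← -3.879922 + 0.47·(-7.807426) = -7.549412
p(1.41) ≈ -7.5494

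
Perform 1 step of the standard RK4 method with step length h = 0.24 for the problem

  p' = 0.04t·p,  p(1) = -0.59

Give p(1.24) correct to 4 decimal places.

RK4: k1 = f(t_n, p_n); k2 = f(t_n + h/2, p_n + (h/2)·k1); k3 = f(t_n + h/2, p_n + (h/2)·k2); k4 = f(t_n + h, p_n + h·k3); p_{n+1} = p_n + (h/6)·(k1 + 2k2 + 2k3 + k4).
t=1.000000, p=-0.590000:
  k1 = f(1.000000, -0.590000) = -0.023600
  k2 = f(1.120000, -0.592832) = -0.026559
  k3 = f(1.120000, -0.593187) = -0.026575
  k4 = f(1.240000, -0.596378) = -0.029580
  p ← -0.590000 + (0.24/6)·(k1 + 2k2 + 2k3 + k4) = -0.596378
p(1.24) ≈ -0.5964

-0.5964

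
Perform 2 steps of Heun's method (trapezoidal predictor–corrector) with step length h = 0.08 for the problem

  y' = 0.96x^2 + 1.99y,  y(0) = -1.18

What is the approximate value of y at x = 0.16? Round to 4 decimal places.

-1.6189

Heun: k1 = f(x_n, y_n); k2 = f(x_n + h, y_n + h·k1); y_{n+1} = y_n + (h/2)·(k1 + k2).
x=0.000000, y=-1.180000:
  k1 = f(0.000000, -1.180000) = -2.348200
  k2 = f(0.080000, -1.367856) = -2.715889
  y ← -1.180000 + (0.08/2)·(-2.348200 + (-2.715889)) = -1.382564
x=0.080000, y=-1.382564:
  k1 = f(0.080000, -1.382564) = -2.745158
  k2 = f(0.160000, -1.602176) = -3.163755
  y ← -1.382564 + (0.08/2)·(-2.745158 + (-3.163755)) = -1.618920
y(0.16) ≈ -1.6189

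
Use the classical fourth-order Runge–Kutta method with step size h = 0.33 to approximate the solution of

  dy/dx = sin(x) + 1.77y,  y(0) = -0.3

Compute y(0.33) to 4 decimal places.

RK4: k1 = f(x_n, y_n); k2 = f(x_n + h/2, y_n + (h/2)·k1); k3 = f(x_n + h/2, y_n + (h/2)·k2); k4 = f(x_n + h, y_n + h·k3); y_{n+1} = y_n + (h/6)·(k1 + 2k2 + 2k3 + k4).
x=0.000000, y=-0.300000:
  k1 = f(0.000000, -0.300000) = -0.531000
  k2 = f(0.165000, -0.387615) = -0.521826
  k3 = f(0.165000, -0.386101) = -0.519147
  k4 = f(0.330000, -0.471319) = -0.510191
  y ← -0.300000 + (0.33/6)·(k1 + 2k2 + 2k3 + k4) = -0.471773
y(0.33) ≈ -0.4718

-0.4718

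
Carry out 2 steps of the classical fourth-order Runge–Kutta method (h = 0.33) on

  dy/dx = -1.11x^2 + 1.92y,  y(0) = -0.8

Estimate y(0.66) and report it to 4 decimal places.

RK4: k1 = f(x_n, y_n); k2 = f(x_n + h/2, y_n + (h/2)·k1); k3 = f(x_n + h/2, y_n + (h/2)·k2); k4 = f(x_n + h, y_n + h·k3); y_{n+1} = y_n + (h/6)·(k1 + 2k2 + 2k3 + k4).
x=0.000000, y=-0.800000:
  k1 = f(0.000000, -0.800000) = -1.536000
  k2 = f(0.165000, -1.053440) = -2.052825
  k3 = f(0.165000, -1.138716) = -2.216555
  k4 = f(0.330000, -1.531463) = -3.061288
  y ← -0.800000 + (0.33/6)·(k1 + 2k2 + 2k3 + k4) = -1.522483
x=0.330000, y=-1.522483:
  k1 = f(0.330000, -1.522483) = -3.044045
  k2 = f(0.495000, -2.024750) = -4.159498
  k3 = f(0.495000, -2.208800) = -4.512873
  k4 = f(0.660000, -3.011731) = -6.266039
  y ← -1.522483 + (0.33/6)·(k1 + 2k2 + 2k3 + k4) = -2.988498
y(0.66) ≈ -2.9885

-2.9885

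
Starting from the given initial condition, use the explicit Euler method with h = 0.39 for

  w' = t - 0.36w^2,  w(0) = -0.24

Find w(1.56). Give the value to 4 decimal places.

0.6488

Euler: w_{n+1} = w_n + h·f(t_n, w_n).
t=0.000000, w=-0.240000: f=-0.020736 → w ← -0.240000 + 0.39·(-0.020736) = -0.248087
t=0.390000, w=-0.248087: f=0.367843 → w ← -0.248087 + 0.39·0.367843 = -0.104628
t=0.780000, w=-0.104628: f=0.776059 → w ← -0.104628 + 0.39·0.776059 = 0.198035
t=1.170000, w=0.198035: f=1.155882 → w ← 0.198035 + 0.39·1.155882 = 0.648829
w(1.56) ≈ 0.6488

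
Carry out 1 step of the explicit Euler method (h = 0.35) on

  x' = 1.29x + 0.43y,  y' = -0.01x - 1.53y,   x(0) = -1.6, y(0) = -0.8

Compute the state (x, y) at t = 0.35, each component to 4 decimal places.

-2.4428, -0.3660

Euler on (x,y): x_{n+1} = x_n + h·x', y_{n+1} = y_n + h·y'.
0.000000: (-1.600000, -0.800000); f=(-2.408000, 1.240000) → (-2.442800, -0.366000)
(x(0.35), y(0.35)) ≈ (-2.4428, -0.3660)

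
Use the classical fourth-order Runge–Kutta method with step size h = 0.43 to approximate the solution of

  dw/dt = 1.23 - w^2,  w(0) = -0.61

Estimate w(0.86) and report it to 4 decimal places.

RK4: k1 = f(t_n, w_n); k2 = f(t_n + h/2, w_n + (h/2)·k1); k3 = f(t_n + h/2, w_n + (h/2)·k2); k4 = f(t_n + h, w_n + h·k3); w_{n+1} = w_n + (h/6)·(k1 + 2k2 + 2k3 + k4).
t=0.000000, w=-0.610000:
  k1 = f(0.000000, -0.610000) = 0.857900
  k2 = f(0.215000, -0.425551) = 1.048906
  k3 = f(0.215000, -0.384485) = 1.082171
  k4 = f(0.430000, -0.144666) = 1.209072
  w ← -0.610000 + (0.43/6)·(k1 + 2k2 + 2k3 + k4) = -0.156413
t=0.430000, w=-0.156413:
  k1 = f(0.430000, -0.156413) = 1.205535
  k2 = f(0.645000, 0.102777) = 1.219437
  k3 = f(0.645000, 0.105766) = 1.218813
  k4 = f(0.860000, 0.367677) = 1.094814
  w ← -0.156413 + (0.43/6)·(k1 + 2k2 + 2k3 + k4) = 0.357928
w(0.86) ≈ 0.3579

0.3579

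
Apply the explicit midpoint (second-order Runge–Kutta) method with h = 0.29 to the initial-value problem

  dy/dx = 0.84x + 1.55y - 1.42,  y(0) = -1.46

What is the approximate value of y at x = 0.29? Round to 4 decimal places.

-2.7328

Midpoint: k1 = f(x_n, y_n); k2 = f(x_n + h/2, y_n + (h/2)·k1); y_{n+1} = y_n + h·k2.
x=0.000000, y=-1.460000:
  k1 = f(0.000000, -1.460000) = -3.683000
  k2 = f(0.145000, -1.994035) = -4.388954
  y ← -1.460000 + 0.29·(-4.388954) = -2.732797
y(0.29) ≈ -2.7328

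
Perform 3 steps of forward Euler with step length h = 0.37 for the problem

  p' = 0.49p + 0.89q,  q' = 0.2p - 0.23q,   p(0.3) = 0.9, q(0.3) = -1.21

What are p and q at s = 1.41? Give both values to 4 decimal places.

0.2256, -0.7931

Euler on (p,q): p_{n+1} = p_n + h·p', q_{n+1} = q_n + h·q'.
0.300000: (0.900000, -1.210000); f=(-0.635900, 0.458300) → (0.664717, -1.040429)
0.670000: (0.664717, -1.040429); f=(-0.600270, 0.372242) → (0.442617, -0.902699)
1.040000: (0.442617, -0.902699); f=(-0.586520, 0.296144) → (0.225604, -0.793126)
(p(1.41), q(1.41)) ≈ (0.2256, -0.7931)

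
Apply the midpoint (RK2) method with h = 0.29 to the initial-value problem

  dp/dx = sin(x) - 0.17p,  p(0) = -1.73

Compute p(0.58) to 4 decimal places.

-1.4076

Midpoint: k1 = f(x_n, p_n); k2 = f(x_n + h/2, p_n + (h/2)·k1); p_{n+1} = p_n + h·k2.
x=0.000000, p=-1.730000:
  k1 = f(0.000000, -1.730000) = 0.294100
  k2 = f(0.145000, -1.687356) = 0.431343
  p ← -1.730000 + 0.29·0.431343 = -1.604911
x=0.290000, p=-1.604911:
  k1 = f(0.290000, -1.604911) = 0.558787
  k2 = f(0.435000, -1.523886) = 0.680471
  p ← -1.604911 + 0.29·0.680471 = -1.407574
p(0.58) ≈ -1.4076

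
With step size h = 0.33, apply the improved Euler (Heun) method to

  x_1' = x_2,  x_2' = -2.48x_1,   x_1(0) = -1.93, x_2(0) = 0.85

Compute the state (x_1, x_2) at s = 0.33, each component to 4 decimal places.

-1.3889, 2.3147

Heun on (x_1,x_2): k1 = f(s_n, state_n); k2 = f(s_n + h, state_n + h·k1); state_{n+1} = state_n + (h/2)·(k1 + k2).
0.000000: (-1.930000, 0.850000)
  k1 = (0.850000, 4.786400)
  predictor → (-1.649500, 2.429512)
  k2 = (2.429512, 4.090760)
  → (-1.388881, 2.314731)
(x_1(0.33), x_2(0.33)) ≈ (-1.3889, 2.3147)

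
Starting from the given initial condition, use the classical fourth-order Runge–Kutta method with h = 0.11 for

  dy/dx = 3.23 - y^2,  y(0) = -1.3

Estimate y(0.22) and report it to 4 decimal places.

RK4: k1 = f(x_n, y_n); k2 = f(x_n + h/2, y_n + (h/2)·k1); k3 = f(x_n + h/2, y_n + (h/2)·k2); k4 = f(x_n + h, y_n + h·k3); y_{n+1} = y_n + (h/6)·(k1 + 2k2 + 2k3 + k4).
x=0.000000, y=-1.300000:
  k1 = f(0.000000, -1.300000) = 1.540000
  k2 = f(0.055000, -1.215300) = 1.753046
  k3 = f(0.055000, -1.203582) = 1.781389
  k4 = f(0.110000, -1.104047) = 2.011080
  y ← -1.300000 + (0.11/6)·(k1 + 2k2 + 2k3 + k4) = -1.105301
x=0.110000, y=-1.105301:
  k1 = f(0.110000, -1.105301) = 2.008310
  k2 = f(0.165000, -0.994844) = 2.240286
  k3 = f(0.165000, -0.982085) = 2.265509
  k4 = f(0.220000, -0.856095) = 2.497101
  y ← -1.105301 + (0.11/6)·(k1 + 2k2 + 2k3 + k4) = -0.857489
y(0.22) ≈ -0.8575

-0.8575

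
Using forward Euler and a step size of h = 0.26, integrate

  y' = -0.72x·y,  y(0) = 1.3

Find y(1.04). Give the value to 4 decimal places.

0.9533

Euler: y_{n+1} = y_n + h·f(x_n, y_n).
x=0.000000, y=1.300000: f=0.000000 → y ← 1.300000 + 0.26·0.000000 = 1.300000
x=0.260000, y=1.300000: f=-0.243360 → y ← 1.300000 + 0.26·(-0.243360) = 1.236726
x=0.520000, y=1.236726: f=-0.463030 → y ← 1.236726 + 0.26·(-0.463030) = 1.116339
x=0.780000, y=1.116339: f=-0.626936 → y ← 1.116339 + 0.26·(-0.626936) = 0.953335
y(1.04) ≈ 0.9533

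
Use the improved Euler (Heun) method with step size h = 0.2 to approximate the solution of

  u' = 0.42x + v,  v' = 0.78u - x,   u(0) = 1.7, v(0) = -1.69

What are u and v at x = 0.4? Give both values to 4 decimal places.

1.1457, -1.3349

Heun on (u,v): k1 = f(x_n, state_n); k2 = f(x_n + h, state_n + h·k1); state_{n+1} = state_n + (h/2)·(k1 + k2).
0.000000: (1.700000, -1.690000)
  k1 = (-1.690000, 1.326000)
  predictor → (1.362000, -1.424800)
  k2 = (-1.340800, 0.862360)
  → (1.396920, -1.471164)
0.200000: (1.396920, -1.471164)
  k1 = (-1.387164, 0.889598)
  predictor → (1.119487, -1.293244)
  k2 = (-1.125244, 0.473200)
  → (1.145679, -1.334884)
(u(0.4), v(0.4)) ≈ (1.1457, -1.3349)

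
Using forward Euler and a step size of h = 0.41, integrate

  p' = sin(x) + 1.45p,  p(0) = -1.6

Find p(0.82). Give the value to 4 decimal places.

-3.9045

Euler: p_{n+1} = p_n + h·f(x_n, p_n).
x=0.000000, p=-1.600000: f=-2.320000 → p ← -1.600000 + 0.41·(-2.320000) = -2.551200
x=0.410000, p=-2.551200: f=-3.300631 → p ← -2.551200 + 0.41·(-3.300631) = -3.904459
p(0.82) ≈ -3.9045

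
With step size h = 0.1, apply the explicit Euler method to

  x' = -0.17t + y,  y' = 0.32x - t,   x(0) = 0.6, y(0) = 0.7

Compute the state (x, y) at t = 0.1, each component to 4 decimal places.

Euler on (x,y): x_{n+1} = x_n + h·x', y_{n+1} = y_n + h·y'.
0.000000: (0.600000, 0.700000); f=(0.700000, 0.192000) → (0.670000, 0.719200)
(x(0.1), y(0.1)) ≈ (0.6700, 0.7192)

0.6700, 0.7192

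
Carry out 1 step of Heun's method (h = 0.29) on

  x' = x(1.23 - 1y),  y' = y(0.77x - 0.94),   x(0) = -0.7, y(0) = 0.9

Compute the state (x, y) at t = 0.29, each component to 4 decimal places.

Heun on (x,y): k1 = f(t_n, state_n); k2 = f(t_n + h, state_n + h·k1); state_{n+1} = state_n + (h/2)·(k1 + k2).
0.000000: (-0.700000, 0.900000)
  k1 = (-0.231000, -1.331100)
  predictor → (-0.766990, 0.513981)
  k2 = (-0.549179, -0.786690)
  → (-0.813126, 0.592920)
(x(0.29), y(0.29)) ≈ (-0.8131, 0.5929)

-0.8131, 0.5929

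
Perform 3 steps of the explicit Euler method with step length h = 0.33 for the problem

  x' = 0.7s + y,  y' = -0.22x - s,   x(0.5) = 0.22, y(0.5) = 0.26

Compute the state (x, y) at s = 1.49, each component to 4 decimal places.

Euler on (x,y): x_{n+1} = x_n + h·x', y_{n+1} = y_n + h·y'.
0.500000: (0.220000, 0.260000); f=(0.610000, -0.548400) → (0.421300, 0.079028)
0.830000: (0.421300, 0.079028); f=(0.660028, -0.922686) → (0.639109, -0.225458)
1.160000: (0.639109, -0.225458); f=(0.586542, -1.300604) → (0.832668, -0.654658)
(x(1.49), y(1.49)) ≈ (0.8327, -0.6547)

0.8327, -0.6547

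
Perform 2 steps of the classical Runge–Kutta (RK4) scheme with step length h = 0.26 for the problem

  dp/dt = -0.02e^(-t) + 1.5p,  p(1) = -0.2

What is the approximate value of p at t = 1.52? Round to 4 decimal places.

RK4: k1 = f(t_n, p_n); k2 = f(t_n + h/2, p_n + (h/2)·k1); k3 = f(t_n + h/2, p_n + (h/2)·k2); k4 = f(t_n + h, p_n + h·k3); p_{n+1} = p_n + (h/6)·(k1 + 2k2 + 2k3 + k4).
t=1.000000, p=-0.200000:
  k1 = f(1.000000, -0.200000) = -0.307358
  k2 = f(1.130000, -0.239956) = -0.366395
  k3 = f(1.130000, -0.247631) = -0.377908
  k4 = f(1.260000, -0.298256) = -0.453057
  p ← -0.200000 + (0.26/6)·(k1 + 2k2 + 2k3 + k4) = -0.297458
t=1.260000, p=-0.297458:
  k1 = f(1.260000, -0.297458) = -0.451859
  k2 = f(1.390000, -0.356199) = -0.539280
  k3 = f(1.390000, -0.367564) = -0.556328
  k4 = f(1.520000, -0.442103) = -0.667528
  p ← -0.297458 + (0.26/6)·(k1 + 2k2 + 2k3 + k4) = -0.440917
p(1.52) ≈ -0.4409

-0.4409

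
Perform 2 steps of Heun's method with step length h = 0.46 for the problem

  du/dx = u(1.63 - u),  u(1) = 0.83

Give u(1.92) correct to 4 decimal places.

Heun: k1 = f(x_n, u_n); k2 = f(x_n + h, u_n + h·k1); u_{n+1} = u_n + (h/2)·(k1 + k2).
x=1.000000, u=0.830000:
  k1 = f(1.000000, 0.830000) = 0.664000
  k2 = f(1.460000, 1.135440) = 0.561543
  u ← 0.830000 + (0.46/2)·(0.664000 + 0.561543) = 1.111875
x=1.460000, u=1.111875:
  k1 = f(1.460000, 1.111875) = 0.576090
  k2 = f(1.920000, 1.376876) = 0.348520
  u ← 1.111875 + (0.46/2)·(0.576090 + 0.348520) = 1.324535
u(1.92) ≈ 1.3245

1.3245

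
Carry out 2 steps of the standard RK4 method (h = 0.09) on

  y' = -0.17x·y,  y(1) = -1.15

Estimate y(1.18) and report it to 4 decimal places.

-1.1123

RK4: k1 = f(x_n, y_n); k2 = f(x_n + h/2, y_n + (h/2)·k1); k3 = f(x_n + h/2, y_n + (h/2)·k2); k4 = f(x_n + h, y_n + h·k3); y_{n+1} = y_n + (h/6)·(k1 + 2k2 + 2k3 + k4).
x=1.000000, y=-1.150000:
  k1 = f(1.000000, -1.150000) = 0.195500
  k2 = f(1.045000, -1.141202) = 0.202735
  k3 = f(1.045000, -1.140877) = 0.202677
  k4 = f(1.090000, -1.131759) = 0.209715
  y ← -1.150000 + (0.09/6)·(k1 + 2k2 + 2k3 + k4) = -1.131759
x=1.090000, y=-1.131759:
  k1 = f(1.090000, -1.131759) = 0.209715
  k2 = f(1.135000, -1.122322) = 0.216552
  k3 = f(1.135000, -1.122015) = 0.216493
  k4 = f(1.180000, -1.112275) = 0.223122
  y ← -1.131759 + (0.09/6)·(k1 + 2k2 + 2k3 + k4) = -1.112276
y(1.18) ≈ -1.1123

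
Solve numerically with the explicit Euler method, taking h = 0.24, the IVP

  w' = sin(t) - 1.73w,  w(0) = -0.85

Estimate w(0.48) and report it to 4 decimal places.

-0.2336

Euler: w_{n+1} = w_n + h·f(t_n, w_n).
t=0.000000, w=-0.850000: f=1.470500 → w ← -0.850000 + 0.24·1.470500 = -0.497080
t=0.240000, w=-0.497080: f=1.097651 → w ← -0.497080 + 0.24·1.097651 = -0.233644
w(0.48) ≈ -0.2336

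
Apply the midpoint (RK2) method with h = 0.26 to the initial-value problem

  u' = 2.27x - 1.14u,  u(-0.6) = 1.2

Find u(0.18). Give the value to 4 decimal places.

0.3417

Midpoint: k1 = f(x_n, u_n); k2 = f(x_n + h/2, u_n + (h/2)·k1); u_{n+1} = u_n + h·k2.
x=-0.600000, u=1.200000:
  k1 = f(-0.600000, 1.200000) = -2.730000
  k2 = f(-0.470000, 0.845100) = -2.030314
  u ← 1.200000 + 0.26·(-2.030314) = 0.672118
x=-0.340000, u=0.672118:
  k1 = f(-0.340000, 0.672118) = -1.538015
  k2 = f(-0.210000, 0.472176) = -1.014981
  u ← 0.672118 + 0.26·(-1.014981) = 0.408223
x=-0.080000, u=0.408223:
  k1 = f(-0.080000, 0.408223) = -0.646975
  k2 = f(0.050000, 0.324117) = -0.255993
  u ← 0.408223 + 0.26·(-0.255993) = 0.341665
u(0.18) ≈ 0.3417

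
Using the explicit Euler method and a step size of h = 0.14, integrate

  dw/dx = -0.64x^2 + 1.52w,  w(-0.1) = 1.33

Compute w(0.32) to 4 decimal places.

Euler: w_{n+1} = w_n + h·f(x_n, w_n).
x=-0.100000, w=1.330000: f=2.015200 → w ← 1.330000 + 0.14·2.015200 = 1.612128
x=0.040000, w=1.612128: f=2.449411 → w ← 1.612128 + 0.14·2.449411 = 1.955045
x=0.180000, w=1.955045: f=2.950933 → w ← 1.955045 + 0.14·2.950933 = 2.368176
w(0.32) ≈ 2.3682

2.3682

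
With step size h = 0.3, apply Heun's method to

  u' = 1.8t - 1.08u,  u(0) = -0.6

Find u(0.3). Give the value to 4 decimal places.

-0.3561

Heun: k1 = f(t_n, u_n); k2 = f(t_n + h, u_n + h·k1); u_{n+1} = u_n + (h/2)·(k1 + k2).
t=0.000000, u=-0.600000:
  k1 = f(0.000000, -0.600000) = 0.648000
  k2 = f(0.300000, -0.405600) = 0.978048
  u ← -0.600000 + (0.3/2)·(0.648000 + 0.978048) = -0.356093
u(0.3) ≈ -0.3561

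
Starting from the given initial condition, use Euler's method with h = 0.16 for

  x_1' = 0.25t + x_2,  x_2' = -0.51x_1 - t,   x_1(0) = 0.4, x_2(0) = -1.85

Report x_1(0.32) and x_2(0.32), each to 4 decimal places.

Euler on (x_1,x_2): x_1_{n+1} = x_1_n + h·x_1', x_2_{n+1} = x_2_n + h·x_2'.
0.000000: (0.400000, -1.850000); f=(-1.850000, -0.204000) → (0.104000, -1.882640)
0.160000: (0.104000, -1.882640); f=(-1.842640, -0.213040) → (-0.190822, -1.916726)
(x_1(0.32), x_2(0.32)) ≈ (-0.1908, -1.9167)

-0.1908, -1.9167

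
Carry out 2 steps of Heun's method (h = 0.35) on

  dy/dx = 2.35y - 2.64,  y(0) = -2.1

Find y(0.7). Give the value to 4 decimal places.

-13.9262

Heun: k1 = f(x_n, y_n); k2 = f(x_n + h, y_n + h·k1); y_{n+1} = y_n + (h/2)·(k1 + k2).
x=0.000000, y=-2.100000:
  k1 = f(0.000000, -2.100000) = -7.575000
  k2 = f(0.350000, -4.751250) = -13.805438
  y ← -2.100000 + (0.35/2)·(-7.575000 + (-13.805438)) = -5.841577
x=0.350000, y=-5.841577:
  k1 = f(0.350000, -5.841577) = -16.367705
  k2 = f(0.700000, -11.570273) = -29.830142
  y ← -5.841577 + (0.35/2)·(-16.367705 + (-29.830142)) = -13.926200
y(0.7) ≈ -13.9262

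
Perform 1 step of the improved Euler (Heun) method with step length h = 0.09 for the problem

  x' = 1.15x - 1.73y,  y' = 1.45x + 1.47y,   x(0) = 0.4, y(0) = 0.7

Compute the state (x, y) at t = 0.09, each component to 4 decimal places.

0.3176, 0.8500

Heun on (x,y): k1 = f(t_n, state_n); k2 = f(t_n + h, state_n + h·k1); state_{n+1} = state_n + (h/2)·(k1 + k2).
0.000000: (0.400000, 0.700000)
  k1 = (-0.751000, 1.609000)
  predictor → (0.332410, 0.844810)
  k2 = (-1.079250, 1.723865)
  → (0.317639, 0.849979)
(x(0.09), y(0.09)) ≈ (0.3176, 0.8500)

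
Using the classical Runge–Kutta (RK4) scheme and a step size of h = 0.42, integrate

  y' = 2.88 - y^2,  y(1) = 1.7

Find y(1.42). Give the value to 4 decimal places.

1.6979

RK4: k1 = f(s_n, y_n); k2 = f(s_n + h/2, y_n + (h/2)·k1); k3 = f(s_n + h/2, y_n + (h/2)·k2); k4 = f(s_n + h, y_n + h·k3); y_{n+1} = y_n + (h/6)·(k1 + 2k2 + 2k3 + k4).
s=1.000000, y=1.700000:
  k1 = f(1.000000, 1.700000) = -0.010000
  k2 = f(1.210000, 1.697900) = -0.002864
  k3 = f(1.210000, 1.699398) = -0.007955
  k4 = f(1.420000, 1.696659) = 0.001349
  y ← 1.700000 + (0.42/6)·(k1 + 2k2 + 2k3 + k4) = 1.697880
y(1.42) ≈ 1.6979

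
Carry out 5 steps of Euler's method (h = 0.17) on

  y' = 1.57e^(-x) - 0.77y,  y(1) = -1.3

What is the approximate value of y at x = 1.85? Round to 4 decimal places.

Euler: y_{n+1} = y_n + h·f(x_n, y_n).
x=1.000000, y=-1.300000: f=1.578571 → y ← -1.300000 + 0.17·1.578571 = -1.031643
x=1.170000, y=-1.031643: f=1.281641 → y ← -1.031643 + 0.17·1.281641 = -0.813764
x=1.340000, y=-0.813764: f=1.037696 → y ← -0.813764 + 0.17·1.037696 = -0.637356
x=1.510000, y=-0.637356: f=0.837593 → y ← -0.637356 + 0.17·0.837593 = -0.494965
x=1.680000, y=-0.494965: f=0.673730 → y ← -0.494965 + 0.17·0.673730 = -0.380431
y(1.85) ≈ -0.3804

-0.3804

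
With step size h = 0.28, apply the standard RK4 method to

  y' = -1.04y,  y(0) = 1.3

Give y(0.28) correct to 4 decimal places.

RK4: k1 = f(s_n, y_n); k2 = f(s_n + h/2, y_n + (h/2)·k1); k3 = f(s_n + h/2, y_n + (h/2)·k2); k4 = f(s_n + h, y_n + h·k3); y_{n+1} = y_n + (h/6)·(k1 + 2k2 + 2k3 + k4).
s=0.000000, y=1.300000:
  k1 = f(0.000000, 1.300000) = -1.352000
  k2 = f(0.140000, 1.110720) = -1.155149
  k3 = f(0.140000, 1.138279) = -1.183810
  k4 = f(0.280000, 0.968533) = -1.007274
  y ← 1.300000 + (0.28/6)·(k1 + 2k2 + 2k3 + k4) = 0.971598
y(0.28) ≈ 0.9716

0.9716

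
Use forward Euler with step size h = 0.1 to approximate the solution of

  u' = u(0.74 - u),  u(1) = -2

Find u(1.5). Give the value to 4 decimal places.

-13.4850

Euler: u_{n+1} = u_n + h·f(t_n, u_n).
t=1.000000, u=-2.000000: f=-5.480000 → u ← -2.000000 + 0.1·(-5.480000) = -2.548000
t=1.100000, u=-2.548000: f=-8.377824 → u ← -2.548000 + 0.1·(-8.377824) = -3.385782
t=1.200000, u=-3.385782: f=-13.969001 → u ← -3.385782 + 0.1·(-13.969001) = -4.782683
t=1.300000, u=-4.782683: f=-26.413237 → u ← -4.782683 + 0.1·(-26.413237) = -7.424006
t=1.400000, u=-7.424006: f=-60.609634 → u ← -7.424006 + 0.1·(-60.609634) = -13.484970
u(1.5) ≈ -13.4850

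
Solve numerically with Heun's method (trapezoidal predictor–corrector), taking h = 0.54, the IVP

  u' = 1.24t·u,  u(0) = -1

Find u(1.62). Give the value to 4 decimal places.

-4.5364

Heun: k1 = f(t_n, u_n); k2 = f(t_n + h, u_n + h·k1); u_{n+1} = u_n + (h/2)·(k1 + k2).
t=0.000000, u=-1.000000:
  k1 = f(0.000000, -1.000000) = 0.000000
  k2 = f(0.540000, -1.000000) = -0.669600
  u ← -1.000000 + (0.54/2)·(0.000000 + (-0.669600)) = -1.180792
t=0.540000, u=-1.180792:
  k1 = f(0.540000, -1.180792) = -0.790658
  k2 = f(1.080000, -1.607747) = -2.153095
  u ← -1.180792 + (0.54/2)·(-0.790658 + (-2.153095)) = -1.975606
t=1.080000, u=-1.975606:
  k1 = f(1.080000, -1.975606) = -2.645731
  k2 = f(1.620000, -3.404300) = -6.838558
  u ← -1.975606 + (0.54/2)·(-2.645731 + (-6.838558)) = -4.536364
u(1.62) ≈ -4.5364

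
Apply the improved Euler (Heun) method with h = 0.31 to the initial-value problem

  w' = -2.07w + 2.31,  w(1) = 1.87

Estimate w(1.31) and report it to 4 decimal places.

Heun: k1 = f(x_n, w_n); k2 = f(x_n + h, w_n + h·k1); w_{n+1} = w_n + (h/2)·(k1 + k2).
x=1.000000, w=1.870000:
  k1 = f(1.000000, 1.870000) = -1.560900
  k2 = f(1.310000, 1.386121) = -0.559270
  w ← 1.870000 + (0.31/2)·(-1.560900 + (-0.559270)) = 1.541374
w(1.31) ≈ 1.5414

1.5414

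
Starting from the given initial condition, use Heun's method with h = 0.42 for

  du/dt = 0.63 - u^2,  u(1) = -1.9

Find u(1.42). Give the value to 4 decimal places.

Heun: k1 = f(t_n, u_n); k2 = f(t_n + h, u_n + h·k1); u_{n+1} = u_n + (h/2)·(k1 + k2).
t=1.000000, u=-1.900000:
  k1 = f(1.000000, -1.900000) = -2.980000
  k2 = f(1.420000, -3.151600) = -9.302583
  u ← -1.900000 + (0.42/2)·(-2.980000 + (-9.302583)) = -4.479342
u(1.42) ≈ -4.4793

-4.4793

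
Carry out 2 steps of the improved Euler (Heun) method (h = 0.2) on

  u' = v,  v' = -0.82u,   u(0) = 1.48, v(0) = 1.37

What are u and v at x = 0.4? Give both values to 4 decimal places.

Heun on (u,v): k1 = f(x_n, state_n); k2 = f(x_n + h, state_n + h·k1); state_{n+1} = state_n + (h/2)·(k1 + k2).
0.000000: (1.480000, 1.370000)
  k1 = (1.370000, -1.213600)
  predictor → (1.754000, 1.127280)
  k2 = (1.127280, -1.438280)
  → (1.729728, 1.104812)
0.200000: (1.729728, 1.104812)
  k1 = (1.104812, -1.418377)
  predictor → (1.950690, 0.821137)
  k2 = (0.821137, -1.599566)
  → (1.922323, 0.803018)
(u(0.4), v(0.4)) ≈ (1.9223, 0.8030)

1.9223, 0.8030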